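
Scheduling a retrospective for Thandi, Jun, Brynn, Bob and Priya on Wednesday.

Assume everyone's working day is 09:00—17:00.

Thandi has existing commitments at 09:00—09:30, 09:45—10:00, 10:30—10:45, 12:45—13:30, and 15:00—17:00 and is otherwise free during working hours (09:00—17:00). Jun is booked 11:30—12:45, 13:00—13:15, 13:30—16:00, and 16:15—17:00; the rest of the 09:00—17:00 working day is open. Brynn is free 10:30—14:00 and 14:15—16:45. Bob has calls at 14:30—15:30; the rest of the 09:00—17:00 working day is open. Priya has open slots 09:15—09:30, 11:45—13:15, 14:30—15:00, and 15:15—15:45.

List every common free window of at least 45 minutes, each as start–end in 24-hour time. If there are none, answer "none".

none

Thandi free within 09:00–17:00: 09:30–09:45, 10:00–10:30, 10:45–12:45, 13:30–15:00.
Jun free within 09:00–17:00: 09:00–11:30, 12:45–13:00, 13:15–13:30, 16:00–16:15.
Bob free within 09:00–17:00: 09:00–14:30, 15:30–17:00.
Thandi ∩ Jun: 09:30–09:45, 10:00–10:30, 10:45–11:30.
Thandi ∩ Jun ∩ Brynn: 10:45–11:30.
Thandi ∩ Jun ∩ Brynn ∩ Bob: 10:45–11:30.
Thandi ∩ Jun ∩ Brynn ∩ Bob ∩ Priya: (none).
Windows ≥ 45 min: (none).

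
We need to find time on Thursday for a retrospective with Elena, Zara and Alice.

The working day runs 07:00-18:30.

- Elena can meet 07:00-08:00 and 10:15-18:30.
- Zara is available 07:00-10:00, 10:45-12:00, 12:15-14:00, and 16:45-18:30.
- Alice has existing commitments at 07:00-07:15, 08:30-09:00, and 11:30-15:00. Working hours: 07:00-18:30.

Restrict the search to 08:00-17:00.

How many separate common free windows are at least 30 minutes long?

1

Alice free within 07:00–18:30: 07:15–08:30, 09:00–11:30, 15:00–18:30.
Elena ∩ Zara: 07:00–08:00, 10:45–12:00, 12:15–14:00, 16:45–18:30.
Elena ∩ Zara ∩ Alice: 07:15–08:00, 10:45–11:30, 16:45–18:30.
Restricted to 08:00–17:00: 10:45–11:30, 16:45–17:00.
Windows ≥ 30 min: 10:45–11:30.
That's 1 window.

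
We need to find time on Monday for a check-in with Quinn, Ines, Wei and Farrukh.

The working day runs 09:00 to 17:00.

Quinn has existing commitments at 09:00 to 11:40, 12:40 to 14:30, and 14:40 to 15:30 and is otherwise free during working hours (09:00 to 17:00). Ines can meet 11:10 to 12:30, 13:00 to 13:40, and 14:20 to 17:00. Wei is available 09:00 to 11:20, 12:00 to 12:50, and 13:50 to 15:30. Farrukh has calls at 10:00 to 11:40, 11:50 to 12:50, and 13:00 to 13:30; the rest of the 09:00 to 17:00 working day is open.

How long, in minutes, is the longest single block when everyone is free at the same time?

10 minutes

Quinn free within 09:00–17:00: 11:40–12:40, 14:30–14:40, 15:30–17:00.
Farrukh free within 09:00–17:00: 09:00–10:00, 11:40–11:50, 12:50–13:00, 13:30–17:00.
Quinn ∩ Ines: 11:40–12:30, 14:30–14:40, 15:30–17:00.
Quinn ∩ Ines ∩ Wei: 12:00–12:30, 14:30–14:40.
Quinn ∩ Ines ∩ Wei ∩ Farrukh: 14:30–14:40.
Single common window of 10 minutes.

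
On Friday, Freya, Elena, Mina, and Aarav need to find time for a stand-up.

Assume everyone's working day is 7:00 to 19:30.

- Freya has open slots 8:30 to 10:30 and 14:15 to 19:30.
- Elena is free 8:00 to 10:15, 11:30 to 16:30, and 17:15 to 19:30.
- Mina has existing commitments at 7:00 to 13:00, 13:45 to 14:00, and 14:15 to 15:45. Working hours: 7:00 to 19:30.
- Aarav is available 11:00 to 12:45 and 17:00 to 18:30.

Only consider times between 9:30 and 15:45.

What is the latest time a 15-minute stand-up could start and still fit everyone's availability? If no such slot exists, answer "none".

none

Mina free within 07:00–19:30: 13:00–13:45, 14:00–14:15, 15:45–19:30.
Freya ∩ Elena: 08:30–10:15, 14:15–16:30, 17:15–19:30.
Freya ∩ Elena ∩ Mina: 15:45–16:30, 17:15–19:30.
Freya ∩ Elena ∩ Mina ∩ Aarav: 17:15–18:30.
Restricted to 09:30–15:45: (none).
Windows ≥ 15 min: (none).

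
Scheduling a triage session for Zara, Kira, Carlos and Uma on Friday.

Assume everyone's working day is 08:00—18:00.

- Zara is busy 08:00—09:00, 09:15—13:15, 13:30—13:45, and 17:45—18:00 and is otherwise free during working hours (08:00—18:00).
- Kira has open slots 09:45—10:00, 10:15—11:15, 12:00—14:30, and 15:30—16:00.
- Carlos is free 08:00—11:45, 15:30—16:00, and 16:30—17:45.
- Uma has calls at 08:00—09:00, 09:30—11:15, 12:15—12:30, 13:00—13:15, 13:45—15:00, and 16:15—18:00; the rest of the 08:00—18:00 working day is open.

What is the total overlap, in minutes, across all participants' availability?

Zara free within 08:00–18:00: 09:00–09:15, 13:15–13:30, 13:45–17:45.
Uma free within 08:00–18:00: 09:00–09:30, 11:15–12:15, 12:30–13:00, 13:15–13:45, 15:00–16:15.
Zara ∩ Kira: 13:15–13:30, 13:45–14:30, 15:30–16:00.
Zara ∩ Kira ∩ Carlos: 15:30–16:00.
Zara ∩ Kira ∩ Carlos ∩ Uma: 15:30–16:00.
Total common minutes: 30.

30 minutes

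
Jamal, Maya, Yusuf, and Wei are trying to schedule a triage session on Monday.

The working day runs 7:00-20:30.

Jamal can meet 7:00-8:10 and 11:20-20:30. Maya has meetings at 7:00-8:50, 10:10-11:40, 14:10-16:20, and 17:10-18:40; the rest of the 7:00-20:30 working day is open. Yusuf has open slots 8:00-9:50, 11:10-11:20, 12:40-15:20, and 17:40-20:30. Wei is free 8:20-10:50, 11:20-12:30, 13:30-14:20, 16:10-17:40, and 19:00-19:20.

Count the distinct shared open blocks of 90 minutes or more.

0

Maya free within 07:00–20:30: 08:50–10:10, 11:40–14:10, 16:20–17:10, 18:40–20:30.
Jamal ∩ Maya: 11:40–14:10, 16:20–17:10, 18:40–20:30.
Jamal ∩ Maya ∩ Yusuf: 12:40–14:10, 18:40–20:30.
Jamal ∩ Maya ∩ Yusuf ∩ Wei: 13:30–14:10, 19:00–19:20.
Windows ≥ 90 min: (none).
That's 0 windows.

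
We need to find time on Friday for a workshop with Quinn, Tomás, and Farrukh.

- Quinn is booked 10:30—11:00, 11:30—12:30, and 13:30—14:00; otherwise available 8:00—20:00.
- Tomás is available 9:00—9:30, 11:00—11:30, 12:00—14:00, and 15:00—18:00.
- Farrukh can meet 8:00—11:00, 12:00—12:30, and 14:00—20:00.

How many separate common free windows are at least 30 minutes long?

Quinn free within 08:00–20:00: 08:00–10:30, 11:00–11:30, 12:30–13:30, 14:00–20:00.
Quinn ∩ Tomás: 09:00–09:30, 11:00–11:30, 12:30–13:30, 15:00–18:00.
Quinn ∩ Tomás ∩ Farrukh: 09:00–09:30, 15:00–18:00.
Windows ≥ 30 min: 09:00–09:30, 15:00–18:00.
That's 2 windows.

2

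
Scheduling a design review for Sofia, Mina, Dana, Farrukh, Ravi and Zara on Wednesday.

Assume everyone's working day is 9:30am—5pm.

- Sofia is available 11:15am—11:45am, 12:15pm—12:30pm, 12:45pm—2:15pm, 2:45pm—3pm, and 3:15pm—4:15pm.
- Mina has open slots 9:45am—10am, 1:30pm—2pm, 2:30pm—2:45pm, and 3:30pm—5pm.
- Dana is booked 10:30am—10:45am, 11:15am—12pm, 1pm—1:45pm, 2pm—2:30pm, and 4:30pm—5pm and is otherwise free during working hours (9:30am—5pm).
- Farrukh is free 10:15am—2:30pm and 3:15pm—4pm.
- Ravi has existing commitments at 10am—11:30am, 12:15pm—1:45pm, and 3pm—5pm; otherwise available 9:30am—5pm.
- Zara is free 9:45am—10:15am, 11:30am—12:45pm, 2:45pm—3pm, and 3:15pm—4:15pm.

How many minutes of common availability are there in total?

0 minutes

Dana free within 09:30–17:00: 09:30–10:30, 10:45–11:15, 12:00–13:00, 13:45–14:00, 14:30–16:30.
Ravi free within 09:30–17:00: 09:30–10:00, 11:30–12:15, 13:45–15:00.
Sofia ∩ Mina: 13:30–14:00, 15:30–16:15.
Sofia ∩ Mina ∩ Dana: 13:45–14:00, 15:30–16:15.
Sofia ∩ Mina ∩ Dana ∩ Farrukh: 13:45–14:00, 15:30–16:00.
Sofia ∩ Mina ∩ Dana ∩ Farrukh ∩ Ravi: 13:45–14:00.
Sofia ∩ Mina ∩ Dana ∩ Farrukh ∩ Ravi ∩ Zara: (none).
Total common minutes: 0.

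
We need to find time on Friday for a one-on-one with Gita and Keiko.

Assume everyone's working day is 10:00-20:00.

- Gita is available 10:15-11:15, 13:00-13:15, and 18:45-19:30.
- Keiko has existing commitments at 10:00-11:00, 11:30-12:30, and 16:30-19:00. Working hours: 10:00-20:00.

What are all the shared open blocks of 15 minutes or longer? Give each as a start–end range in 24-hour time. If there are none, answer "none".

11:00–11:15, 13:00–13:15, 19:00–19:30

Keiko free within 10:00–20:00: 11:00–11:30, 12:30–16:30, 19:00–20:00.
Gita ∩ Keiko: 11:00–11:15, 13:00–13:15, 19:00–19:30.
Windows ≥ 15 min: 11:00–11:15, 13:00–13:15, 19:00–19:30.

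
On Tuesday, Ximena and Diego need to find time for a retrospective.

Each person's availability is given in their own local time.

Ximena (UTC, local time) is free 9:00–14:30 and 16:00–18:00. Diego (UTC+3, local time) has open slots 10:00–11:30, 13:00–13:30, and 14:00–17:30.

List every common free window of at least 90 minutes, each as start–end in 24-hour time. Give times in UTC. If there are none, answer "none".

11:00–14:30

Ximena → UTC: 09:00–14:30, 16:00–18:00.
Diego → UTC: 07:00–08:30, 10:00–10:30, 11:00–14:30.
Ximena ∩ Diego: 10:00–10:30, 11:00–14:30.
Windows ≥ 90 min: 11:00–14:30.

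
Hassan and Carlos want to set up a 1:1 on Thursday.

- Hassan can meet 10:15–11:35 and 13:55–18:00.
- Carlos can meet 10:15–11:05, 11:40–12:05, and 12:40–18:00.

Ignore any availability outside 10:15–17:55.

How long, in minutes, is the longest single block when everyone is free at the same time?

Hassan ∩ Carlos: 10:15–11:05, 13:55–18:00.
Restricted to 10:15–17:55: 10:15–11:05, 13:55–17:55.
Common window lengths: 50, 240 min; longest is 240.

240 minutes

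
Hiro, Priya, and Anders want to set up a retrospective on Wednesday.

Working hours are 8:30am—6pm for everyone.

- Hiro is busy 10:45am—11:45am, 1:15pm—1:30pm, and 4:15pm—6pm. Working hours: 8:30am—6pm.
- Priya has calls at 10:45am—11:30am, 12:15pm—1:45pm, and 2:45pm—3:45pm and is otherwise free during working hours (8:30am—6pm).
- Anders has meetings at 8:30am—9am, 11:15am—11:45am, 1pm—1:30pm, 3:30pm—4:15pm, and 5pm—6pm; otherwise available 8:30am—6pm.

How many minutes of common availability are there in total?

Hiro free within 08:30–18:00: 08:30–10:45, 11:45–13:15, 13:30–16:15.
Priya free within 08:30–18:00: 08:30–10:45, 11:30–12:15, 13:45–14:45, 15:45–18:00.
Anders free within 08:30–18:00: 09:00–11:15, 11:45–13:00, 13:30–15:30, 16:15–17:00.
Hiro ∩ Priya: 08:30–10:45, 11:45–12:15, 13:45–14:45, 15:45–16:15.
Hiro ∩ Priya ∩ Anders: 09:00–10:45, 11:45–12:15, 13:45–14:45.
Total common minutes: 105 + 30 + 60 = 195.

195 minutes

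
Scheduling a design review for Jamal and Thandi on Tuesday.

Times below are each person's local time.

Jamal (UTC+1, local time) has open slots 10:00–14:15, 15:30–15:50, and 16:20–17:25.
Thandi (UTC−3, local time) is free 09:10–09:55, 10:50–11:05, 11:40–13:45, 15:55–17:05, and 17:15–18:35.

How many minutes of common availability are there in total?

Jamal → UTC: 09:00–13:15, 14:30–14:50, 15:20–16:25.
Thandi → UTC: 12:10–12:55, 13:50–14:05, 14:40–16:45, 18:55–20:05, 20:15–21:35.
Jamal ∩ Thandi: 12:10–12:55, 14:40–14:50, 15:20–16:25.
Total common minutes: 45 + 10 + 65 = 120.

120 minutes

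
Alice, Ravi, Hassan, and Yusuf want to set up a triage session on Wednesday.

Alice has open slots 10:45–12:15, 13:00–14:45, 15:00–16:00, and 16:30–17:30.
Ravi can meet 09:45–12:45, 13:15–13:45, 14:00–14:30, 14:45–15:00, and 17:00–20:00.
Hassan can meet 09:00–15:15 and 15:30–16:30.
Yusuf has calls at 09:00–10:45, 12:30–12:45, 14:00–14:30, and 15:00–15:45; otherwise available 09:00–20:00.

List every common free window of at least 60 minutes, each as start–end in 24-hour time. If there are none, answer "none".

10:45–12:15

Yusuf free within 09:00–20:00: 10:45–12:30, 12:45–14:00, 14:30–15:00, 15:45–20:00.
Alice ∩ Ravi: 10:45–12:15, 13:15–13:45, 14:00–14:30, 17:00–17:30.
Alice ∩ Ravi ∩ Hassan: 10:45–12:15, 13:15–13:45, 14:00–14:30.
Alice ∩ Ravi ∩ Hassan ∩ Yusuf: 10:45–12:15, 13:15–13:45.
Windows ≥ 60 min: 10:45–12:15.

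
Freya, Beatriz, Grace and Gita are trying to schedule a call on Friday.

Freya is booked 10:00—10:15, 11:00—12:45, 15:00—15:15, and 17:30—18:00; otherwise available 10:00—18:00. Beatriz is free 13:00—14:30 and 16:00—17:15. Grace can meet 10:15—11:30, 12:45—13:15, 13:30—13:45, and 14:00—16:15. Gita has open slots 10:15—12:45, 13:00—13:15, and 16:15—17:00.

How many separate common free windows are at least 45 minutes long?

Freya free within 10:00–18:00: 10:15–11:00, 12:45–15:00, 15:15–17:30.
Freya ∩ Beatriz: 13:00–14:30, 16:00–17:15.
Freya ∩ Beatriz ∩ Grace: 13:00–13:15, 13:30–13:45, 14:00–14:30, 16:00–16:15.
Freya ∩ Beatriz ∩ Grace ∩ Gita: 13:00–13:15.
Windows ≥ 45 min: (none).
That's 0 windows.

0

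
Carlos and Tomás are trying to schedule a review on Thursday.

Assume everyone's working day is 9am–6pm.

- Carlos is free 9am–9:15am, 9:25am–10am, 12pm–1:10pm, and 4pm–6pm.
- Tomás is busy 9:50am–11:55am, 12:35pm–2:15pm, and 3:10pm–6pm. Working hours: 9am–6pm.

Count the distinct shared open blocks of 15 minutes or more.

Tomás free within 09:00–18:00: 09:00–09:50, 11:55–12:35, 14:15–15:10.
Carlos ∩ Tomás: 09:00–09:15, 09:25–09:50, 12:00–12:35.
Windows ≥ 15 min: 09:00–09:15, 09:25–09:50, 12:00–12:35.
That's 3 windows.

3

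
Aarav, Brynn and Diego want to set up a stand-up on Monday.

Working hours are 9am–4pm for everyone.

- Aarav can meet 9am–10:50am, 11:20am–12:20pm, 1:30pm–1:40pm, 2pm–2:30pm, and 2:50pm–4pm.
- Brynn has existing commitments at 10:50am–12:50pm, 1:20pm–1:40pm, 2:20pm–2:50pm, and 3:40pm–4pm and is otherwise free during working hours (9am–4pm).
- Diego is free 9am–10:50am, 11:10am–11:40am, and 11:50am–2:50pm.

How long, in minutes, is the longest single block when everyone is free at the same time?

110 minutes

Brynn free within 09:00–16:00: 09:00–10:50, 12:50–13:20, 13:40–14:20, 14:50–15:40.
Aarav ∩ Brynn: 09:00–10:50, 14:00–14:20, 14:50–15:40.
Aarav ∩ Brynn ∩ Diego: 09:00–10:50, 14:00–14:20.
Common window lengths: 110, 20 min; longest is 110.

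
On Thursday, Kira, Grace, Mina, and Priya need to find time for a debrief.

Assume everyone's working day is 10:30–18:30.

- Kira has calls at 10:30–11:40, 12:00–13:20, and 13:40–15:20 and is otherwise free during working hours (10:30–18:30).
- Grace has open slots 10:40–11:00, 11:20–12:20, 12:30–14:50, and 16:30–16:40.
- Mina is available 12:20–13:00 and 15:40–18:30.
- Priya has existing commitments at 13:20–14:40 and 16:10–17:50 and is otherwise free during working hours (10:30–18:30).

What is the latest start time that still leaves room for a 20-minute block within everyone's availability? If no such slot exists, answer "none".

Kira free within 10:30–18:30: 11:40–12:00, 13:20–13:40, 15:20–18:30.
Priya free within 10:30–18:30: 10:30–13:20, 14:40–16:10, 17:50–18:30.
Kira ∩ Grace: 11:40–12:00, 13:20–13:40, 16:30–16:40.
Kira ∩ Grace ∩ Mina: 16:30–16:40.
Kira ∩ Grace ∩ Mina ∩ Priya: (none).
Windows ≥ 20 min: (none).

none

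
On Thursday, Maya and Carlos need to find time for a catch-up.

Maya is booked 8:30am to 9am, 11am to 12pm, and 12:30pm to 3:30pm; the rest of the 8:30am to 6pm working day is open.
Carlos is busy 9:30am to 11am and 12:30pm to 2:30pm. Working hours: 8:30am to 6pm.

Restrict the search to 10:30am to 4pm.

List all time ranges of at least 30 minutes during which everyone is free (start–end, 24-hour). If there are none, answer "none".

12:00–12:30, 15:30–16:00

Maya free within 08:30–18:00: 09:00–11:00, 12:00–12:30, 15:30–18:00.
Carlos free within 08:30–18:00: 08:30–09:30, 11:00–12:30, 14:30–18:00.
Maya ∩ Carlos: 09:00–09:30, 12:00–12:30, 15:30–18:00.
Restricted to 10:30–16:00: 12:00–12:30, 15:30–16:00.
Windows ≥ 30 min: 12:00–12:30, 15:30–16:00.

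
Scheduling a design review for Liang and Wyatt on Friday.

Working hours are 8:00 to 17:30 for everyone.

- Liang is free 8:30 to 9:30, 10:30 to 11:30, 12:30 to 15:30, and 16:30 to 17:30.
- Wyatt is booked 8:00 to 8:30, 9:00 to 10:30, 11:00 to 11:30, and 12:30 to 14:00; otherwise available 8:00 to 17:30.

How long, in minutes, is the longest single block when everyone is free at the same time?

90 minutes

Wyatt free within 08:00–17:30: 08:30–09:00, 10:30–11:00, 11:30–12:30, 14:00–17:30.
Liang ∩ Wyatt: 08:30–09:00, 10:30–11:00, 14:00–15:30, 16:30–17:30.
Common window lengths: 30, 30, 90, 60 min; longest is 90.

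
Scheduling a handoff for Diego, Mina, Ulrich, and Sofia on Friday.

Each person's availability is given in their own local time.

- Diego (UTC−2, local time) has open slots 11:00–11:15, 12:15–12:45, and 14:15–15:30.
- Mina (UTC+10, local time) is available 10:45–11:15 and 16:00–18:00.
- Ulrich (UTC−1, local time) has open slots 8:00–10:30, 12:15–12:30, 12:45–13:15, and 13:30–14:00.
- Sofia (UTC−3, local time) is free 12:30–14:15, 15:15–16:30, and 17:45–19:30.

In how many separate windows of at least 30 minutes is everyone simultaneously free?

Diego → UTC: 13:00–13:15, 14:15–14:45, 16:15–17:30.
Mina → UTC: 00:45–01:15, 06:00–08:00.
Ulrich → UTC: 09:00–11:30, 13:15–13:30, 13:45–14:15, 14:30–15:00.
Sofia → UTC: 15:30–17:15, 18:15–19:30, 20:45–22:30.
Diego ∩ Mina: (none).
Diego ∩ Mina ∩ Ulrich: (none).
Diego ∩ Mina ∩ Ulrich ∩ Sofia: (none).
Windows ≥ 30 min: (none).
That's 0 windows.

0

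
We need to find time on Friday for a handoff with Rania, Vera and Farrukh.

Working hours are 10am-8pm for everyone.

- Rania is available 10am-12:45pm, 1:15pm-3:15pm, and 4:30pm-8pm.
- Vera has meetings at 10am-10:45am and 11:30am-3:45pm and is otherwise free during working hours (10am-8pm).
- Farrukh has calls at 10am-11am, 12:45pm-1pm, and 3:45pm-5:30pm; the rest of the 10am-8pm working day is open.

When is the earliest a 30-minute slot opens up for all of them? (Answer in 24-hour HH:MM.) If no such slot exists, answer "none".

Vera free within 10:00–20:00: 10:45–11:30, 15:45–20:00.
Farrukh free within 10:00–20:00: 11:00–12:45, 13:00–15:45, 17:30–20:00.
Rania ∩ Vera: 10:45–11:30, 16:30–20:00.
Rania ∩ Vera ∩ Farrukh: 11:00–11:30, 17:30–20:00.
Windows ≥ 30 min: 11:00–11:30, 17:30–20:00.
Earliest such window starts at 11:00.

11:00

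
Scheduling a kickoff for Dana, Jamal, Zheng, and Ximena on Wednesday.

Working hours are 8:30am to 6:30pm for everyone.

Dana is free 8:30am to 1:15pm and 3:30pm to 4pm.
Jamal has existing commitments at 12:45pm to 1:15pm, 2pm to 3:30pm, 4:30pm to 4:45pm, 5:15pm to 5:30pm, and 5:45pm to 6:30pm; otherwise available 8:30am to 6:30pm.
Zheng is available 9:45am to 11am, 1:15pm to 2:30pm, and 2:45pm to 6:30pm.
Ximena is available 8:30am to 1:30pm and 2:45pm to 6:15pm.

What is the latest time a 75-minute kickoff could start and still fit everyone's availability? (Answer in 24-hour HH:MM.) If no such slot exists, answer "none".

09:45

Jamal free within 08:30–18:30: 08:30–12:45, 13:15–14:00, 15:30–16:30, 16:45–17:15, 17:30–17:45.
Dana ∩ Jamal: 08:30–12:45, 15:30–16:00.
Dana ∩ Jamal ∩ Zheng: 09:45–11:00, 15:30–16:00.
Dana ∩ Jamal ∩ Zheng ∩ Ximena: 09:45–11:00, 15:30–16:00.
Windows ≥ 75 min: 09:45–11:00.
Latest start in the last window 09:45–11:00 is 11:00 − 75 min = 09:45.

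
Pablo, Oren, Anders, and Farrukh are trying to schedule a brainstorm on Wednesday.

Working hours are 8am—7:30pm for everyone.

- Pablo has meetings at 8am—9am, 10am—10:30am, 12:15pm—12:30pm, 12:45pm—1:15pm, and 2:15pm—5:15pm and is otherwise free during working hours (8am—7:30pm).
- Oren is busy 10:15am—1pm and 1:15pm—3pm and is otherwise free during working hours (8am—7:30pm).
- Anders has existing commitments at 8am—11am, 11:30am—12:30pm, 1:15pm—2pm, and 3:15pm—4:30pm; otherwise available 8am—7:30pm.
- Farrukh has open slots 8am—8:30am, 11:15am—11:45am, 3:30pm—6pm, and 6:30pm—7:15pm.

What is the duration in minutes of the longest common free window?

45 minutes

Pablo free within 08:00–19:30: 09:00–10:00, 10:30–12:15, 12:30–12:45, 13:15–14:15, 17:15–19:30.
Oren free within 08:00–19:30: 08:00–10:15, 13:00–13:15, 15:00–19:30.
Anders free within 08:00–19:30: 11:00–11:30, 12:30–13:15, 14:00–15:15, 16:30–19:30.
Pablo ∩ Oren: 09:00–10:00, 17:15–19:30.
Pablo ∩ Oren ∩ Anders: 17:15–19:30.
Pablo ∩ Oren ∩ Anders ∩ Farrukh: 17:15–18:00, 18:30–19:15.
Common window lengths: 45, 45 min; longest is 45.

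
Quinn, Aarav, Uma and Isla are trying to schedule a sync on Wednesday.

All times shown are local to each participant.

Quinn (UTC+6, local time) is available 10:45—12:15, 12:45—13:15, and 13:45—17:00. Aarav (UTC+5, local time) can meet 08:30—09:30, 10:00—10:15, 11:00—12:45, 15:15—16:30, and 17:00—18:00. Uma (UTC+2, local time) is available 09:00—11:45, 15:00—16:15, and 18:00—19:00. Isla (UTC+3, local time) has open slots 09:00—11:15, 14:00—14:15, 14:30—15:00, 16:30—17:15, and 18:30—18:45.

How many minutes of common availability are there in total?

Quinn → UTC: 04:45–06:15, 06:45–07:15, 07:45–11:00.
Aarav → UTC: 03:30–04:30, 05:00–05:15, 06:00–07:45, 10:15–11:30, 12:00–13:00.
Uma → UTC: 07:00–09:45, 13:00–14:15, 16:00–17:00.
Isla → UTC: 06:00–08:15, 11:00–11:15, 11:30–12:00, 13:30–14:15, 15:30–15:45.
Quinn ∩ Aarav: 05:00–05:15, 06:00–06:15, 06:45–07:15, 10:15–11:00.
Quinn ∩ Aarav ∩ Uma: 07:00–07:15.
Quinn ∩ Aarav ∩ Uma ∩ Isla: 07:00–07:15.
Total common minutes: 15.

15 minutes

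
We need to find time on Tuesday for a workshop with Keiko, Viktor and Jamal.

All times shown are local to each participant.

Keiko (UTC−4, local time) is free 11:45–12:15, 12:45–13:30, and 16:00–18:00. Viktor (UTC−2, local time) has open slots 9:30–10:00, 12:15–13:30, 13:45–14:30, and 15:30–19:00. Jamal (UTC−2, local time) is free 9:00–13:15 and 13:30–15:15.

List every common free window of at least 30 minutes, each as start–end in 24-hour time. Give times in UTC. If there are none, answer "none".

Keiko → UTC: 15:45–16:15, 16:45–17:30, 20:00–22:00.
Viktor → UTC: 11:30–12:00, 14:15–15:30, 15:45–16:30, 17:30–21:00.
Jamal → UTC: 11:00–15:15, 15:30–17:15.
Keiko ∩ Viktor: 15:45–16:15, 20:00–21:00.
Keiko ∩ Viktor ∩ Jamal: 15:45–16:15.
Windows ≥ 30 min: 15:45–16:15.

15:45–16:15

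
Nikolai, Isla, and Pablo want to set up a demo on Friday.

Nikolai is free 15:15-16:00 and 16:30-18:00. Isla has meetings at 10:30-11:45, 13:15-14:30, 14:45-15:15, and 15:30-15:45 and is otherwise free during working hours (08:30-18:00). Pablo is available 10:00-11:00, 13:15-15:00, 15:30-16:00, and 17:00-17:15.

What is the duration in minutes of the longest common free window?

Isla free within 08:30–18:00: 08:30–10:30, 11:45–13:15, 14:30–14:45, 15:15–15:30, 15:45–18:00.
Nikolai ∩ Isla: 15:15–15:30, 15:45–16:00, 16:30–18:00.
Nikolai ∩ Isla ∩ Pablo: 15:45–16:00, 17:00–17:15.
Common window lengths: 15, 15 min; longest is 15.

15 minutes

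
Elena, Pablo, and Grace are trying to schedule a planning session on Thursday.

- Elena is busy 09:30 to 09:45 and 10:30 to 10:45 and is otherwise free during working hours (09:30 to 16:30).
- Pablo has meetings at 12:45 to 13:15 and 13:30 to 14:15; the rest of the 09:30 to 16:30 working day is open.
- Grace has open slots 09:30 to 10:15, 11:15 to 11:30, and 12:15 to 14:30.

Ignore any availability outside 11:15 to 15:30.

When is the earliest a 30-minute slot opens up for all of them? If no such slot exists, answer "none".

Elena free within 09:30–16:30: 09:45–10:30, 10:45–16:30.
Pablo free within 09:30–16:30: 09:30–12:45, 13:15–13:30, 14:15–16:30.
Elena ∩ Pablo: 09:45–10:30, 10:45–12:45, 13:15–13:30, 14:15–16:30.
Elena ∩ Pablo ∩ Grace: 09:45–10:15, 11:15–11:30, 12:15–12:45, 13:15–13:30, 14:15–14:30.
Restricted to 11:15–15:30: 11:15–11:30, 12:15–12:45, 13:15–13:30, 14:15–14:30.
Windows ≥ 30 min: 12:15–12:45.
Earliest such window starts at 12:15.

12:15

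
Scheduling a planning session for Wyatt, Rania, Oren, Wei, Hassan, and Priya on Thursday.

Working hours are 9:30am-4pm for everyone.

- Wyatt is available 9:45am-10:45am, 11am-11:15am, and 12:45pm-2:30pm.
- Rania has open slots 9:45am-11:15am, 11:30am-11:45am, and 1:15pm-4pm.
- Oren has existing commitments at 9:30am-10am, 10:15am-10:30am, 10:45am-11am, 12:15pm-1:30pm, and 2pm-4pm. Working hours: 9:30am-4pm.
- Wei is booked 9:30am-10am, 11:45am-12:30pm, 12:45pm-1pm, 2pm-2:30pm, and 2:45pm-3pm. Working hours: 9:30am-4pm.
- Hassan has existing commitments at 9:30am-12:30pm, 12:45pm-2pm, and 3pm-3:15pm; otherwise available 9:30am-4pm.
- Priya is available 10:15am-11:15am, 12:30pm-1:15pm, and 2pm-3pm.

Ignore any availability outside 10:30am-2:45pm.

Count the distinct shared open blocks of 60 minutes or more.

0

Oren free within 09:30–16:00: 10:00–10:15, 10:30–10:45, 11:00–12:15, 13:30–14:00.
Wei free within 09:30–16:00: 10:00–11:45, 12:30–12:45, 13:00–14:00, 14:30–14:45, 15:00–16:00.
Hassan free within 09:30–16:00: 12:30–12:45, 14:00–15:00, 15:15–16:00.
Wyatt ∩ Rania: 09:45–10:45, 11:00–11:15, 13:15–14:30.
Wyatt ∩ Rania ∩ Oren: 10:00–10:15, 10:30–10:45, 11:00–11:15, 13:30–14:00.
Wyatt ∩ Rania ∩ Oren ∩ Wei: 10:00–10:15, 10:30–10:45, 11:00–11:15, 13:30–14:00.
Wyatt ∩ Rania ∩ Oren ∩ Wei ∩ Hassan: (none).
Wyatt ∩ Rania ∩ Oren ∩ Wei ∩ Hassan ∩ Priya: (none).
Restricted to 10:30–14:45: (none).
Windows ≥ 60 min: (none).
That's 0 windows.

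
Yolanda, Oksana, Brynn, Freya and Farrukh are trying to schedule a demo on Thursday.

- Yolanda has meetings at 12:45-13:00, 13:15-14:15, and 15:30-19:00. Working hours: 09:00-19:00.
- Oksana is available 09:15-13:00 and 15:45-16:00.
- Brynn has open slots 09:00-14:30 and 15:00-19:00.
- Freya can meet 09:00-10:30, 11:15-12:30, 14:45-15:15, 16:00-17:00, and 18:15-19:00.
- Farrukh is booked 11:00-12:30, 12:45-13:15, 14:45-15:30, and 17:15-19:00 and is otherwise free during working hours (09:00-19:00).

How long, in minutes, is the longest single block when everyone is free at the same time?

Yolanda free within 09:00–19:00: 09:00–12:45, 13:00–13:15, 14:15–15:30.
Farrukh free within 09:00–19:00: 09:00–11:00, 12:30–12:45, 13:15–14:45, 15:30–17:15.
Yolanda ∩ Oksana: 09:15–12:45.
Yolanda ∩ Oksana ∩ Brynn: 09:15–12:45.
Yolanda ∩ Oksana ∩ Brynn ∩ Freya: 09:15–10:30, 11:15–12:30.
Yolanda ∩ Oksana ∩ Brynn ∩ Freya ∩ Farrukh: 09:15–10:30.
Single common window of 75 minutes.

75 minutes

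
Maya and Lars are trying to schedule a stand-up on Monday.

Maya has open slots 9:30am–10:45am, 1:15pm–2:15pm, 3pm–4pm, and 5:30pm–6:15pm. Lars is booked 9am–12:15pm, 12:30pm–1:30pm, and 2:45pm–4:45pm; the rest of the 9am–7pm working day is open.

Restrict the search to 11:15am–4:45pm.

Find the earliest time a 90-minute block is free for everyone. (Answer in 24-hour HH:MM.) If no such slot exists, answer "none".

none

Lars free within 09:00–19:00: 12:15–12:30, 13:30–14:45, 16:45–19:00.
Maya ∩ Lars: 13:30–14:15, 17:30–18:15.
Restricted to 11:15–16:45: 13:30–14:15.
Windows ≥ 90 min: (none).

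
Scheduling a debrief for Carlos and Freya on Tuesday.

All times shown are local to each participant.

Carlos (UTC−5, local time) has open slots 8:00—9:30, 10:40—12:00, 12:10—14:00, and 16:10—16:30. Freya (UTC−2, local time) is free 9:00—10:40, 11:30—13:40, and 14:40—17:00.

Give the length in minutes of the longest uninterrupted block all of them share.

110 minutes

Carlos → UTC: 13:00–14:30, 15:40–17:00, 17:10–19:00, 21:10–21:30.
Freya → UTC: 11:00–12:40, 13:30–15:40, 16:40–19:00.
Carlos ∩ Freya: 13:30–14:30, 16:40–17:00, 17:10–19:00.
Common window lengths: 60, 20, 110 min; longest is 110.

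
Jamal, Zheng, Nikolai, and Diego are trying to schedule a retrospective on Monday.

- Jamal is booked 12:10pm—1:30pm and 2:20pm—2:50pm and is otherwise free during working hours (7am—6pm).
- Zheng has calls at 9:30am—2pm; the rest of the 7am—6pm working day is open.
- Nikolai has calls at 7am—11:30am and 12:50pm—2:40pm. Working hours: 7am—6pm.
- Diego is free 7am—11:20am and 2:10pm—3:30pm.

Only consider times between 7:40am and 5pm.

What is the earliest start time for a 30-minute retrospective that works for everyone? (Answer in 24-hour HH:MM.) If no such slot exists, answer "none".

14:50

Jamal free within 07:00–18:00: 07:00–12:10, 13:30–14:20, 14:50–18:00.
Zheng free within 07:00–18:00: 07:00–09:30, 14:00–18:00.
Nikolai free within 07:00–18:00: 11:30–12:50, 14:40–18:00.
Jamal ∩ Zheng: 07:00–09:30, 14:00–14:20, 14:50–18:00.
Jamal ∩ Zheng ∩ Nikolai: 14:50–18:00.
Jamal ∩ Zheng ∩ Nikolai ∩ Diego: 14:50–15:30.
Restricted to 07:40–17:00: 14:50–15:30.
Windows ≥ 30 min: 14:50–15:30.
Earliest such window starts at 14:50.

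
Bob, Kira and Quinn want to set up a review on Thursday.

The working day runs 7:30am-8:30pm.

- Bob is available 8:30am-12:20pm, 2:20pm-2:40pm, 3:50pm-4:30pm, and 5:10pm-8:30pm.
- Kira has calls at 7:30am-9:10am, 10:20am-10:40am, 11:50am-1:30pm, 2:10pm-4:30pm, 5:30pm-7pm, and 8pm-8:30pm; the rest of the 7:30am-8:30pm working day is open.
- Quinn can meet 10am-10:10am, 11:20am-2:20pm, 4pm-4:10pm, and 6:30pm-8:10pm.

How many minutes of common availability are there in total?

Kira free within 07:30–20:30: 09:10–10:20, 10:40–11:50, 13:30–14:10, 16:30–17:30, 19:00–20:00.
Bob ∩ Kira: 09:10–10:20, 10:40–11:50, 17:10–17:30, 19:00–20:00.
Bob ∩ Kira ∩ Quinn: 10:00–10:10, 11:20–11:50, 19:00–20:00.
Total common minutes: 10 + 30 + 60 = 100.

100 minutes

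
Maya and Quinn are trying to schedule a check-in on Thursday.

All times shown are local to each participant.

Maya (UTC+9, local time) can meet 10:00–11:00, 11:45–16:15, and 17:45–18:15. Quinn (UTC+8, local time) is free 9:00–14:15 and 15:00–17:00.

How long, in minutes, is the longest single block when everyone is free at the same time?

Maya → UTC: 01:00–02:00, 02:45–07:15, 08:45–09:15.
Quinn → UTC: 01:00–06:15, 07:00–09:00.
Maya ∩ Quinn: 01:00–02:00, 02:45–06:15, 07:00–07:15, 08:45–09:00.
Common window lengths: 60, 210, 15, 15 min; longest is 210.

210 minutes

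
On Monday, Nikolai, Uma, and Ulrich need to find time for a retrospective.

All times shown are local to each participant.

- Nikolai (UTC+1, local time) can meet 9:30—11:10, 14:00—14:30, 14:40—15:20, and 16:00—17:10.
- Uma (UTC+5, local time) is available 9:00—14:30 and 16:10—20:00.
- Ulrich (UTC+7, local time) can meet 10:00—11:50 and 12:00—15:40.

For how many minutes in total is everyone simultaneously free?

Nikolai → UTC: 08:30–10:10, 13:00–13:30, 13:40–14:20, 15:00–16:10.
Uma → UTC: 04:00–09:30, 11:10–15:00.
Ulrich → UTC: 03:00–04:50, 05:00–08:40.
Nikolai ∩ Uma: 08:30–09:30, 13:00–13:30, 13:40–14:20.
Nikolai ∩ Uma ∩ Ulrich: 08:30–08:40.
Total common minutes: 10.

10 minutes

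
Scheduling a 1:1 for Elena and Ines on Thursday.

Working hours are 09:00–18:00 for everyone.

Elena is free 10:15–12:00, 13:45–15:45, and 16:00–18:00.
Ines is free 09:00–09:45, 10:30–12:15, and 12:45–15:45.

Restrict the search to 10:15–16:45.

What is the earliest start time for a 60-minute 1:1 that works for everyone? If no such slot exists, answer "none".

10:30

Elena ∩ Ines: 10:30–12:00, 13:45–15:45.
Restricted to 10:15–16:45: 10:30–12:00, 13:45–15:45.
Windows ≥ 60 min: 10:30–12:00, 13:45–15:45.
Earliest such window starts at 10:30.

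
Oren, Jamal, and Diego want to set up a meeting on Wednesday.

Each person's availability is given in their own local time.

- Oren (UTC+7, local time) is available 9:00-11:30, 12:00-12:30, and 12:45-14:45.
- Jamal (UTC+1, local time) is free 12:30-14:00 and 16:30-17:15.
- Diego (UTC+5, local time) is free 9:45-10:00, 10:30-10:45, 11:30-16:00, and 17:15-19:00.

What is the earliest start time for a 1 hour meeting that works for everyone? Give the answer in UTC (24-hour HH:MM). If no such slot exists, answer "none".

none

Oren → UTC: 02:00–04:30, 05:00–05:30, 05:45–07:45.
Jamal → UTC: 11:30–13:00, 15:30–16:15.
Diego → UTC: 04:45–05:00, 05:30–05:45, 06:30–11:00, 12:15–14:00.
Oren ∩ Jamal: (none).
Oren ∩ Jamal ∩ Diego: (none).
Windows ≥ 60 min: (none).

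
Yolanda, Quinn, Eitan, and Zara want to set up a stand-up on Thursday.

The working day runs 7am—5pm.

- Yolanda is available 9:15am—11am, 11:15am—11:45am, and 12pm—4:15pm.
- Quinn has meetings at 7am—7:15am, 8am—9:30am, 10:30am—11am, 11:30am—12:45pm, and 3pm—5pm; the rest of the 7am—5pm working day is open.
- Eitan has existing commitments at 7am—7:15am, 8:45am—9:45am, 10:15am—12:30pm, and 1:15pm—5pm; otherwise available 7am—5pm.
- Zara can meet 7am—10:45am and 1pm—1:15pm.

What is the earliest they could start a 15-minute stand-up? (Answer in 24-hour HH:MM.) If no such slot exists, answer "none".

Quinn free within 07:00–17:00: 07:15–08:00, 09:30–10:30, 11:00–11:30, 12:45–15:00.
Eitan free within 07:00–17:00: 07:15–08:45, 09:45–10:15, 12:30–13:15.
Yolanda ∩ Quinn: 09:30–10:30, 11:15–11:30, 12:45–15:00.
Yolanda ∩ Quinn ∩ Eitan: 09:45–10:15, 12:45–13:15.
Yolanda ∩ Quinn ∩ Eitan ∩ Zara: 09:45–10:15, 13:00–13:15.
Windows ≥ 15 min: 09:45–10:15, 13:00–13:15.
Earliest such window starts at 09:45.

09:45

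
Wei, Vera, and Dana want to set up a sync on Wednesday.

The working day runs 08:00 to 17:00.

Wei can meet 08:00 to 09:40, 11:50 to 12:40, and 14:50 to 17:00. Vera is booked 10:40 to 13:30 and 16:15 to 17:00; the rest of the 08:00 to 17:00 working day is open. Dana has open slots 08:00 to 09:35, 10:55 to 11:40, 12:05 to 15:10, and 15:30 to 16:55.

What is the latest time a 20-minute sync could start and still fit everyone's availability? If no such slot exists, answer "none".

Vera free within 08:00–17:00: 08:00–10:40, 13:30–16:15.
Wei ∩ Vera: 08:00–09:40, 14:50–16:15.
Wei ∩ Vera ∩ Dana: 08:00–09:35, 14:50–15:10, 15:30–16:15.
Windows ≥ 20 min: 08:00–09:35, 14:50–15:10, 15:30–16:15.
Latest start in the last window 15:30–16:15 is 16:15 − 20 min = 15:55.

15:55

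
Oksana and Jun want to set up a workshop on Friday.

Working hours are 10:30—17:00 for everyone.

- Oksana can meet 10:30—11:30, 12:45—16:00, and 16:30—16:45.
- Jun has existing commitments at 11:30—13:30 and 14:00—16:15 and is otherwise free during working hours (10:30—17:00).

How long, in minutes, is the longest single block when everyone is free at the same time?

Jun free within 10:30–17:00: 10:30–11:30, 13:30–14:00, 16:15–17:00.
Oksana ∩ Jun: 10:30–11:30, 13:30–14:00, 16:30–16:45.
Common window lengths: 60, 30, 15 min; longest is 60.

60 minutes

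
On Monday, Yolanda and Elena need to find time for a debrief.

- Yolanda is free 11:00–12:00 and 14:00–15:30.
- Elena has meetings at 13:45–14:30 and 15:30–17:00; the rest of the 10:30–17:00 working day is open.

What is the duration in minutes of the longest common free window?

Elena free within 10:30–17:00: 10:30–13:45, 14:30–15:30.
Yolanda ∩ Elena: 11:00–12:00, 14:30–15:30.
Common window lengths: 60, 60 min; longest is 60.

60 minutes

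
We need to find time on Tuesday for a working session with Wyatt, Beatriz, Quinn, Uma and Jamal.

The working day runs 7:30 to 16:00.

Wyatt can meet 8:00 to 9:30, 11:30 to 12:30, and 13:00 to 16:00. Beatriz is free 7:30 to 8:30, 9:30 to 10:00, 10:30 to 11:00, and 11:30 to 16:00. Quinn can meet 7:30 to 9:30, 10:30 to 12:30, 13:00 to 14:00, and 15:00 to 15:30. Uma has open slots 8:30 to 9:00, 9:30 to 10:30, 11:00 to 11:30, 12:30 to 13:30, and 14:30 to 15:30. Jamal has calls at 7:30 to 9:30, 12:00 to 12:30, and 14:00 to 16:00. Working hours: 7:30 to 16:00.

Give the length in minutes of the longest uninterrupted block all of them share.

30 minutes

Jamal free within 07:30–16:00: 09:30–12:00, 12:30–14:00.
Wyatt ∩ Beatriz: 08:00–08:30, 11:30–12:30, 13:00–16:00.
Wyatt ∩ Beatriz ∩ Quinn: 08:00–08:30, 11:30–12:30, 13:00–14:00, 15:00–15:30.
Wyatt ∩ Beatriz ∩ Quinn ∩ Uma: 13:00–13:30, 15:00–15:30.
Wyatt ∩ Beatriz ∩ Quinn ∩ Uma ∩ Jamal: 13:00–13:30.
Single common window of 30 minutes.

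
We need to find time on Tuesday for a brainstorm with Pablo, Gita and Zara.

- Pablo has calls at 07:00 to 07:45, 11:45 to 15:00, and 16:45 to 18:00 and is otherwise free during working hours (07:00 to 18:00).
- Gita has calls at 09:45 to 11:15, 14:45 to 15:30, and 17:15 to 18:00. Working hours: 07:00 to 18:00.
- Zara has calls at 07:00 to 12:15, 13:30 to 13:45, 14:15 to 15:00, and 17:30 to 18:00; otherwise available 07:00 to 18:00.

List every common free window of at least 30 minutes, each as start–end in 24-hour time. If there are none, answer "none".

15:30–16:45

Pablo free within 07:00–18:00: 07:45–11:45, 15:00–16:45.
Gita free within 07:00–18:00: 07:00–09:45, 11:15–14:45, 15:30–17:15.
Zara free within 07:00–18:00: 12:15–13:30, 13:45–14:15, 15:00–17:30.
Pablo ∩ Gita: 07:45–09:45, 11:15–11:45, 15:30–16:45.
Pablo ∩ Gita ∩ Zara: 15:30–16:45.
Windows ≥ 30 min: 15:30–16:45.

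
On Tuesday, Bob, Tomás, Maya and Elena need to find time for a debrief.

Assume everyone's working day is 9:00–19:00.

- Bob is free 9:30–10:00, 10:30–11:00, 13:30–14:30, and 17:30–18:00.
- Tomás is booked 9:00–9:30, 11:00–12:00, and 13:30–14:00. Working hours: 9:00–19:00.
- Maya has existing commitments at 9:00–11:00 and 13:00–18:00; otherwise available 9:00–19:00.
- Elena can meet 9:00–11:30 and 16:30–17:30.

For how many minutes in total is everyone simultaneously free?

0 minutes

Tomás free within 09:00–19:00: 09:30–11:00, 12:00–13:30, 14:00–19:00.
Maya free within 09:00–19:00: 11:00–13:00, 18:00–19:00.
Bob ∩ Tomás: 09:30–10:00, 10:30–11:00, 14:00–14:30, 17:30–18:00.
Bob ∩ Tomás ∩ Maya: (none).
Bob ∩ Tomás ∩ Maya ∩ Elena: (none).
Total common minutes: 0.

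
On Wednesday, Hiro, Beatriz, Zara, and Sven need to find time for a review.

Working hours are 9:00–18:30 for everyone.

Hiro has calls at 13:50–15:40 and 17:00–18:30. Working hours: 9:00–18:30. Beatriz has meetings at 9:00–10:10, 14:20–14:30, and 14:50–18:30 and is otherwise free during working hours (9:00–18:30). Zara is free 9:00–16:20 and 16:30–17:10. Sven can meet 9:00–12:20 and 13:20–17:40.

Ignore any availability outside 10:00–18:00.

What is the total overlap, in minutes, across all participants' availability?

Hiro free within 09:00–18:30: 09:00–13:50, 15:40–17:00.
Beatriz free within 09:00–18:30: 10:10–14:20, 14:30–14:50.
Hiro ∩ Beatriz: 10:10–13:50.
Hiro ∩ Beatriz ∩ Zara: 10:10–13:50.
Hiro ∩ Beatriz ∩ Zara ∩ Sven: 10:10–12:20, 13:20–13:50.
Restricted to 10:00–18:00: 10:10–12:20, 13:20–13:50.
Total common minutes: 130 + 30 = 160.

160 minutes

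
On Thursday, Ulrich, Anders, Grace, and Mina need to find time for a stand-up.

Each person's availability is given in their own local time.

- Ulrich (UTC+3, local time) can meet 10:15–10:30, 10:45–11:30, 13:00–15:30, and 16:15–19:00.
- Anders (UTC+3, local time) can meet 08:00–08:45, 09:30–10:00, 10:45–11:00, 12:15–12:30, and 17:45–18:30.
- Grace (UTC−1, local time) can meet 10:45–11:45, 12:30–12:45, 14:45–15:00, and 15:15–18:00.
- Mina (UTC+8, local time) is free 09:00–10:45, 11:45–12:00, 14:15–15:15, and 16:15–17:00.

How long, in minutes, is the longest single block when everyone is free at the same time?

Ulrich → UTC: 07:15–07:30, 07:45–08:30, 10:00–12:30, 13:15–16:00.
Anders → UTC: 05:00–05:45, 06:30–07:00, 07:45–08:00, 09:15–09:30, 14:45–15:30.
Grace → UTC: 11:45–12:45, 13:30–13:45, 15:45–16:00, 16:15–19:00.
Mina → UTC: 01:00–02:45, 03:45–04:00, 06:15–07:15, 08:15–09:00.
Ulrich ∩ Anders: 07:45–08:00, 14:45–15:30.
Ulrich ∩ Anders ∩ Grace: (none).
Ulrich ∩ Anders ∩ Grace ∩ Mina: (none).
No common window.

0 minutes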